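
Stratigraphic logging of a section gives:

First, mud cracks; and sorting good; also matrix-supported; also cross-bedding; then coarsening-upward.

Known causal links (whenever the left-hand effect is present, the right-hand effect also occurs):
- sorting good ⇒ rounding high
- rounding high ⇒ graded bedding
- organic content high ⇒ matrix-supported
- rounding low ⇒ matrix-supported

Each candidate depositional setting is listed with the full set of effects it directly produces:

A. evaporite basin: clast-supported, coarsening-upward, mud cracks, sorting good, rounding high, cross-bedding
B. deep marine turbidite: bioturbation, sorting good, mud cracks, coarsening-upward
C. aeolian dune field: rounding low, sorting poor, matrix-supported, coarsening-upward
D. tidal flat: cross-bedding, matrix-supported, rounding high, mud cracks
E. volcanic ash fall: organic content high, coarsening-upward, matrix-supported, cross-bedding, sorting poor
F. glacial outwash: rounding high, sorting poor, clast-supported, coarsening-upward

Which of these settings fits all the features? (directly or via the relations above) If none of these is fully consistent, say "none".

For each candidate, compare predicted effects to what was observed:
(A) evaporite basin — fails on matrix-supported (predicts clast-supported, not matrix-supported)
(B) deep marine turbidite — mud cracks ✓; sorting good ✓; matrix-supported ✗; cross-bedding ✗; coarsening-upward ✓
(C) aeolian dune field — fails on mud cracks, sorting good, cross-bedding (predicts sorting poor, not sorting good)
(D) tidal flat — does not account for sorting good, coarsening-upward
(E) volcanic ash fall — mud cracks ✗; sorting good ✗; matrix-supported ✓; cross-bedding ✓; coarsening-upward ✓
(F) glacial outwash — mud cracks ✗; sorting good ✗; matrix-supported ✗; cross-bedding ✗; coarsening-upward ✓
None of the listed candidates fits everything.

none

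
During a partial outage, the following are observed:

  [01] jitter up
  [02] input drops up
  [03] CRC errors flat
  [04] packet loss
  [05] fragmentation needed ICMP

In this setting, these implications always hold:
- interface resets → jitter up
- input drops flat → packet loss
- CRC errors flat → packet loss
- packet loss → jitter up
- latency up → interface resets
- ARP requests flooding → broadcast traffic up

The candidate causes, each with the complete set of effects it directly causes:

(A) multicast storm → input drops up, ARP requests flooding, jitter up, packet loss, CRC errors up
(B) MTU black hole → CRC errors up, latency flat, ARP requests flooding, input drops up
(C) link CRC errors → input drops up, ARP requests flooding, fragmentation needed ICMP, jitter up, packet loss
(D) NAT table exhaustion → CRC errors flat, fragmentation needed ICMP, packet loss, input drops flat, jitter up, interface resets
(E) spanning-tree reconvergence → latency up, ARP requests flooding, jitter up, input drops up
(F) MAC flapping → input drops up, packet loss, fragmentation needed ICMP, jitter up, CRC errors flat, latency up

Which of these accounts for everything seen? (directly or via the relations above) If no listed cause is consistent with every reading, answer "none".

F

Testing each hypothesis:
(A) multicast storm — fails on CRC errors flat, fragmentation needed ICMP (predicts CRC errors up, not CRC errors flat)
(B) MTU black hole — fails on jitter up, CRC errors flat, packet loss, fragmentation needed ICMP (predicts CRC errors up, not CRC errors flat)
(C) link CRC errors — jitter up yes; input drops up yes; CRC errors flat NO; packet loss yes; fragmentation needed ICMP yes
(D) NAT table exhaustion — fails on input drops up (predicts input drops flat, not input drops up)
(E) spanning-tree reconvergence — does not account for CRC errors flat, packet loss, fragmentation needed ICMP
(F) MAC flapping — jitter up yes; input drops up yes; CRC errors flat yes; packet loss yes; fragmentation needed ICMP yes
(F) alone accounts for all the evidence.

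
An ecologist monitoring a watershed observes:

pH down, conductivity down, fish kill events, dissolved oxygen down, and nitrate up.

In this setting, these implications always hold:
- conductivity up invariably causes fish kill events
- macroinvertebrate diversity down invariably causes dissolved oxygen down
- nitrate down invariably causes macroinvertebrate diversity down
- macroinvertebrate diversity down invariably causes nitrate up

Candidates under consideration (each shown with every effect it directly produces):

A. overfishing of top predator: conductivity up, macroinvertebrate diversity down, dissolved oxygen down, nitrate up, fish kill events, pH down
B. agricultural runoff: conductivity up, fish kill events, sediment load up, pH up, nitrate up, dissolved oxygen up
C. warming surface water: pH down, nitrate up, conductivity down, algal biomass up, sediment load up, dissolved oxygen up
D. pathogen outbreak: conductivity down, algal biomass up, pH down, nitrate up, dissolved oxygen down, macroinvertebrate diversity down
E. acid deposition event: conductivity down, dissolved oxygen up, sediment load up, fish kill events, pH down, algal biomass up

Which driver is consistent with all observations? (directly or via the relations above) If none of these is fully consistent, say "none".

none

For each candidate, compare predicted effects to what was observed:
(A) overfishing of top predator — pH down +; conductivity down -; fish kill events +; dissolved oxygen down +; nitrate up +
(B) agricultural runoff — fails on pH down, conductivity down, dissolved oxygen down (predicts pH up, not pH down; predicts conductivity up, not conductivity down; predicts dissolved oxygen up, not dissolved oxygen down)
(C) warming surface water — pH down +; conductivity down +; fish kill events -; dissolved oxygen down -; nitrate up +
(D) pathogen outbreak — pH down +; conductivity down +; fish kill events -; dissolved oxygen down +; nitrate up +
(E) acid deposition event — fails on dissolved oxygen down, nitrate up (predicts dissolved oxygen up, not dissolved oxygen down)
None of the listed candidates fits everything.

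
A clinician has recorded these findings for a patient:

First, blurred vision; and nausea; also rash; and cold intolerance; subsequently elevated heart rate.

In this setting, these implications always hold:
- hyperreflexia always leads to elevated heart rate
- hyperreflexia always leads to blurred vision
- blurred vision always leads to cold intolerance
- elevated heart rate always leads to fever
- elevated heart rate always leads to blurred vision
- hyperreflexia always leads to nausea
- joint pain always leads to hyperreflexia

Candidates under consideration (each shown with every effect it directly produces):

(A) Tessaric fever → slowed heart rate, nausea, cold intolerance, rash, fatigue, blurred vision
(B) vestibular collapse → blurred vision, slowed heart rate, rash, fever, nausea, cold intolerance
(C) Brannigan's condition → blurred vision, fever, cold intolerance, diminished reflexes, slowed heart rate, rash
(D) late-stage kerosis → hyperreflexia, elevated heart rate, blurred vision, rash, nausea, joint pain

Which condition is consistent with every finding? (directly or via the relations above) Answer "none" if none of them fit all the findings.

D

Per-candidate check:
(A) Tessaric fever — blurred vision yes; nausea yes; rash yes; cold intolerance yes; elevated heart rate NO
(B) vestibular collapse — blurred vision yes; nausea yes; rash yes; cold intolerance yes; elevated heart rate NO
(C) Brannigan's condition — blurred vision yes; nausea NO; rash yes; cold intolerance yes; elevated heart rate NO
(D) late-stage kerosis — accounts for every observation (cold intolerance via blurred vision → cold intolerance)
(D) alone accounts for all the evidence.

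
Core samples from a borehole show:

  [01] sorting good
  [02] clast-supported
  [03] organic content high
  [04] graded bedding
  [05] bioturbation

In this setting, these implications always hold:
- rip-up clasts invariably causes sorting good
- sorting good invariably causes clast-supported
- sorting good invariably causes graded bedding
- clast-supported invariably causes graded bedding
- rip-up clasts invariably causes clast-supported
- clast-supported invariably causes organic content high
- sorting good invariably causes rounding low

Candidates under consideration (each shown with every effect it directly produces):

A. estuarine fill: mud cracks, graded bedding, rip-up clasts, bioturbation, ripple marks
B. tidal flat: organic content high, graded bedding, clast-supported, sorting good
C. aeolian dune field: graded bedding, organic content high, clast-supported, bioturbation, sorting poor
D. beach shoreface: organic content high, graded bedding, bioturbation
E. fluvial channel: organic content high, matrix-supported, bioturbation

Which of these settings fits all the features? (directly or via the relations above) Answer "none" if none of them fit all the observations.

Testing each hypothesis:
(A) estuarine fill — accounts for every observation (sorting good through rip-up clasts → sorting good)
(B) tidal flat — does not account for bioturbation
(C) aeolian dune field — sorting good miss; clast-supported match; organic content high match; graded bedding match; bioturbation match
(D) beach shoreface — sorting good miss; clast-supported miss; organic content high match; graded bedding match; bioturbation match
(E) fluvial channel — sorting good miss; clast-supported miss; organic content high match; graded bedding miss; bioturbation match
Only (A) is consistent with every observation.

A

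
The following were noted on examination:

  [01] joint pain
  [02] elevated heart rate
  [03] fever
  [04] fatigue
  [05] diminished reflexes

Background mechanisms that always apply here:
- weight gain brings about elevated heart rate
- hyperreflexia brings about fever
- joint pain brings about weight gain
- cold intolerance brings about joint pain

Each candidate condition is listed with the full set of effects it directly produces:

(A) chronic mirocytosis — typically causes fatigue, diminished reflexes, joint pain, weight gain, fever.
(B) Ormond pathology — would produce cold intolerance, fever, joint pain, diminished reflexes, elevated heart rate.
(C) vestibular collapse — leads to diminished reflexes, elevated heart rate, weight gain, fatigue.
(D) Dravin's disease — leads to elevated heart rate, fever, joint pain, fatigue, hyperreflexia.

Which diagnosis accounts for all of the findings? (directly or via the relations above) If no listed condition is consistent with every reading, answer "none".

Testing each hypothesis:
(A) chronic mirocytosis — accounts for every observation (elevated heart rate by weight gain → elevated heart rate)
(B) Ormond pathology — does not account for fatigue
(C) vestibular collapse — does not account for joint pain, fever
(D) Dravin's disease — joint pain +; elevated heart rate +; fever +; fatigue +; diminished reflexes -
(A) is the only candidate with no mismatches.

A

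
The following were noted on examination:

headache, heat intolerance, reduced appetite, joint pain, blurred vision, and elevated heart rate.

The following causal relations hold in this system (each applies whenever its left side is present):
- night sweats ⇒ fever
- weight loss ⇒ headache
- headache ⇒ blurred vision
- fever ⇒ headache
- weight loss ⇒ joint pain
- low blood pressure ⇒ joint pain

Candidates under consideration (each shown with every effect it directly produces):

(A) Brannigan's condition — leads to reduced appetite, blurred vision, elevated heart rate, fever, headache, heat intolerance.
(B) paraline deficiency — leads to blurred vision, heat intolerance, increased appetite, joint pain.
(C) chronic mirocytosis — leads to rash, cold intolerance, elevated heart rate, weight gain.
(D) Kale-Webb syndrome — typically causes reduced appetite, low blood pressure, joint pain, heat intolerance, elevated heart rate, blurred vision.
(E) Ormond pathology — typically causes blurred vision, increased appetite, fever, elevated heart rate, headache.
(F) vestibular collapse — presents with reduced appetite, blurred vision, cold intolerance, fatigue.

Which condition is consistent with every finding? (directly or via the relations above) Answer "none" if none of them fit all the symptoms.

none

For each candidate, compare predicted effects to what was observed:
(A) Brannigan's condition — does not account for joint pain
(B) paraline deficiency — fails on headache, reduced appetite, elevated heart rate (predicts increased appetite, not reduced appetite)
(C) chronic mirocytosis — fails on headache, heat intolerance, reduced appetite, joint pain, blurred vision (predicts cold intolerance, not heat intolerance)
(D) Kale-Webb syndrome — headache -; heat intolerance +; reduced appetite +; joint pain +; blurred vision +; elevated heart rate +
(E) Ormond pathology — headache +; heat intolerance -; reduced appetite -; joint pain -; blurred vision +; elevated heart rate +
(F) vestibular collapse — fails on headache, heat intolerance, joint pain, elevated heart rate (predicts cold intolerance, not heat intolerance)
No candidate is consistent with all observations.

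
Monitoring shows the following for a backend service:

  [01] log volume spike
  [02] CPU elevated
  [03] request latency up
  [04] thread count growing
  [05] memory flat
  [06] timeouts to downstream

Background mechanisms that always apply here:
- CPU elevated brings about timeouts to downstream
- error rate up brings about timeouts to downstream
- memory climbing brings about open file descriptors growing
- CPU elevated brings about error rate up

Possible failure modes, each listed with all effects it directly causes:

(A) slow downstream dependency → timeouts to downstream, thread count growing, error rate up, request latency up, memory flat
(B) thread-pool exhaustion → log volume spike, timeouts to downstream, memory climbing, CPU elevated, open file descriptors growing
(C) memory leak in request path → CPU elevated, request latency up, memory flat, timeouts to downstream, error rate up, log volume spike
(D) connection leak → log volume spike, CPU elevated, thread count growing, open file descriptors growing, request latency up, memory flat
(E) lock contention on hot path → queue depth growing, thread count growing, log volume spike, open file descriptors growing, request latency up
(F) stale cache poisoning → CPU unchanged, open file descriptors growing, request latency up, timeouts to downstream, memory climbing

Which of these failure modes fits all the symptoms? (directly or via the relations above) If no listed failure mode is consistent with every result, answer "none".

D

For each candidate, compare predicted effects to what was observed:
(A) slow downstream dependency — does not account for log volume spike, CPU elevated
(B) thread-pool exhaustion — log volume spike +; CPU elevated +; request latency up -; thread count growing -; memory flat -; timeouts to downstream +
(C) memory leak in request path — does not account for thread count growing
(D) connection leak — accounts for every observation (timeouts to downstream via CPU elevated → timeouts to downstream)
(E) lock contention on hot path — log volume spike +; CPU elevated -; request latency up +; thread count growing +; memory flat -; timeouts to downstream -
(F) stale cache poisoning — log volume spike -; CPU elevated -; request latency up +; thread count growing -; memory flat -; timeouts to downstream +
Only (D) is consistent with every observation.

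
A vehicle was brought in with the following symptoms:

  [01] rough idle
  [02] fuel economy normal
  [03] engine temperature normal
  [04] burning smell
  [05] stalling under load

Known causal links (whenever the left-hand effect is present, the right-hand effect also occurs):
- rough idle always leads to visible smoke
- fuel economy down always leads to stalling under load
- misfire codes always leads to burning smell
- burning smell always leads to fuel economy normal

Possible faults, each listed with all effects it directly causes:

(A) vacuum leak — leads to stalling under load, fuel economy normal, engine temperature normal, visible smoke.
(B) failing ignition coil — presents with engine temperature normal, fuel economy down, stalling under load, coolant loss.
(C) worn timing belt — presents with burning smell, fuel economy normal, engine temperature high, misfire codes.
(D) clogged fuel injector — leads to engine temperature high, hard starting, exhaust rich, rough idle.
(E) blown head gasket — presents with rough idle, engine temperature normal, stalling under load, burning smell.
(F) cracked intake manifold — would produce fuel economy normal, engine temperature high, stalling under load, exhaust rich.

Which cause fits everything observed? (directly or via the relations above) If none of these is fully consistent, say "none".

For each candidate, compare predicted effects to what was observed:
(A) vacuum leak — rough idle NO; fuel economy normal yes; engine temperature normal yes; burning smell NO; stalling under load yes
(B) failing ignition coil — rough idle NO; fuel economy normal NO; engine temperature normal yes; burning smell NO; stalling under load yes
(C) worn timing belt — rough idle NO; fuel economy normal yes; engine temperature normal NO; burning smell yes; stalling under load NO
(D) clogged fuel injector — rough idle yes; fuel economy normal NO; engine temperature normal NO; burning smell NO; stalling under load NO
(E) blown head gasket — accounts for every observation (fuel economy normal through burning smell → fuel economy normal)
(F) cracked intake manifold — fails on rough idle, engine temperature normal, burning smell (predicts engine temperature high, not engine temperature normal)
Only (E) is consistent with every observation.

E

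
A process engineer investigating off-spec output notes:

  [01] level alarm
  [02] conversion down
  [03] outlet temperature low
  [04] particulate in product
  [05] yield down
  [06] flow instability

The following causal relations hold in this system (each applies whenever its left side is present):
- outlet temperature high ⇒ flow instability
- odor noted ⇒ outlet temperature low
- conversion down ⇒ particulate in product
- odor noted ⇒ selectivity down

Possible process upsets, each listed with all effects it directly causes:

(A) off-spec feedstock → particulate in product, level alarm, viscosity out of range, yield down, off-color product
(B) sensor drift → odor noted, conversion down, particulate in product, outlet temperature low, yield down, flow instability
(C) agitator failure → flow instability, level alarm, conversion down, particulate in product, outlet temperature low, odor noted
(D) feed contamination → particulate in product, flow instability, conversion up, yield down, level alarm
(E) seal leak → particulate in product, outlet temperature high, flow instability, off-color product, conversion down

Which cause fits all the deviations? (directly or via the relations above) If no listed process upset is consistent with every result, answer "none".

none

Per-candidate check:
(A) off-spec feedstock — level alarm ✓; conversion down ✗; outlet temperature low ✗; particulate in product ✓; yield down ✓; flow instability ✗
(B) sensor drift — does not account for level alarm
(C) agitator failure — does not account for yield down
(D) feed contamination — level alarm ✓; conversion down ✗; outlet temperature low ✗; particulate in product ✓; yield down ✓; flow instability ✓
(E) seal leak — fails on level alarm, outlet temperature low, yield down (predicts outlet temperature high, not outlet temperature low)
Every candidate fails on at least one observation.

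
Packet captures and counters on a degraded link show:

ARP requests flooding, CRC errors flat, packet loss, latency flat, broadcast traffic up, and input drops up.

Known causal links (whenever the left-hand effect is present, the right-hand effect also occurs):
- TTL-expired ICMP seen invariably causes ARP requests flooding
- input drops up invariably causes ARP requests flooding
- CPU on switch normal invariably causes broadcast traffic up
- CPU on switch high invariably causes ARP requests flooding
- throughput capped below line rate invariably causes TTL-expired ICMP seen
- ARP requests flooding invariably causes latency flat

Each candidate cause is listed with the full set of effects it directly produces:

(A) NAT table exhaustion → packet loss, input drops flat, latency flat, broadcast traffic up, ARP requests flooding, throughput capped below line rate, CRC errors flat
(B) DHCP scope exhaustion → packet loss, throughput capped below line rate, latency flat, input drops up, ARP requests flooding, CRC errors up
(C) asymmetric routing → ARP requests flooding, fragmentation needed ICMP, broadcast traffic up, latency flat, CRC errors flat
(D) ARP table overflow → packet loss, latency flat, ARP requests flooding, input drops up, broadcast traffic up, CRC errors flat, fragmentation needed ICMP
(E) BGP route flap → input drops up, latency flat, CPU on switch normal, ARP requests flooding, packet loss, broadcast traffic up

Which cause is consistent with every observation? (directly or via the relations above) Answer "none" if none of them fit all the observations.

Per-candidate check:
(A) NAT table exhaustion — fails on input drops up (predicts input drops flat, not input drops up)
(B) DHCP scope exhaustion — ARP requests flooding ✓; CRC errors flat ✗; packet loss ✓; latency flat ✓; broadcast traffic up ✗; input drops up ✓
(C) asymmetric routing — ARP requests flooding ✓; CRC errors flat ✓; packet loss ✗; latency flat ✓; broadcast traffic up ✓; input drops up ✗
(D) ARP table overflow — accounts for every observation
(E) BGP route flap — ARP requests flooding ✓; CRC errors flat ✗; packet loss ✓; latency flat ✓; broadcast traffic up ✓; input drops up ✓
Only (D) is consistent with every observation.

D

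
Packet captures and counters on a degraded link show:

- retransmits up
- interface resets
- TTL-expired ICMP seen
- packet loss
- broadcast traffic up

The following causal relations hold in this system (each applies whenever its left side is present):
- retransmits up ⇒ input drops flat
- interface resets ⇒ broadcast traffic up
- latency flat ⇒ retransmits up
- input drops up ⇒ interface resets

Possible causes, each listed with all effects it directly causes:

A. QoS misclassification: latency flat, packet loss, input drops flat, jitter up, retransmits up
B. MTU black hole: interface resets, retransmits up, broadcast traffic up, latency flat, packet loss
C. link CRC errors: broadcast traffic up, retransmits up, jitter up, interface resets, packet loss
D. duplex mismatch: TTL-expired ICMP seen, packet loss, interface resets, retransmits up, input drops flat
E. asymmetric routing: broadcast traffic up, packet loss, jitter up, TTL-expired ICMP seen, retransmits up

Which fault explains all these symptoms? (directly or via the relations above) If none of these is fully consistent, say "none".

Testing each hypothesis:
(A) QoS misclassification — does not account for interface resets, TTL-expired ICMP seen, broadcast traffic up
(B) MTU black hole — retransmits up +; interface resets +; TTL-expired ICMP seen -; packet loss +; broadcast traffic up +
(C) link CRC errors — does not account for TTL-expired ICMP seen
(D) duplex mismatch — accounts for every observation (broadcast traffic up through interface resets → broadcast traffic up)
(E) asymmetric routing — does not account for interface resets
Only (D) is consistent with every observation.

D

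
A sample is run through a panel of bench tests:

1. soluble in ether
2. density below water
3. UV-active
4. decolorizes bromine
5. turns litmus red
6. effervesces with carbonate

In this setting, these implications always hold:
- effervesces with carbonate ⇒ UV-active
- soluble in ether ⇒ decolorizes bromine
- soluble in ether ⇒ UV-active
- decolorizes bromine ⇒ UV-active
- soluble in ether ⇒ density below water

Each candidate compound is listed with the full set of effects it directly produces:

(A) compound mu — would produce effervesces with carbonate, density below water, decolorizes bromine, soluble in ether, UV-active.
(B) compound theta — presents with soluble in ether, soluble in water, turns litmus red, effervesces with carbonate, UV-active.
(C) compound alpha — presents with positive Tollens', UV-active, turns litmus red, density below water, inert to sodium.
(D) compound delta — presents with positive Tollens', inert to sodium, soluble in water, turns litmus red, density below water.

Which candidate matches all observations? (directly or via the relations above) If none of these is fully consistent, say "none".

B

Testing each hypothesis:
(A) compound mu — soluble in ether ✓; density below water ✓; UV-active ✓; decolorizes bromine ✓; turns litmus red ✗; effervesces with carbonate ✓
(B) compound theta — accounts for every observation (density below water through soluble in ether → density below water)
(C) compound alpha — soluble in ether ✗; density below water ✓; UV-active ✓; decolorizes bromine ✗; turns litmus red ✓; effervesces with carbonate ✗
(D) compound delta — does not account for soluble in ether, UV-active, decolorizes bromine, effervesces with carbonate
(B) alone accounts for all the evidence.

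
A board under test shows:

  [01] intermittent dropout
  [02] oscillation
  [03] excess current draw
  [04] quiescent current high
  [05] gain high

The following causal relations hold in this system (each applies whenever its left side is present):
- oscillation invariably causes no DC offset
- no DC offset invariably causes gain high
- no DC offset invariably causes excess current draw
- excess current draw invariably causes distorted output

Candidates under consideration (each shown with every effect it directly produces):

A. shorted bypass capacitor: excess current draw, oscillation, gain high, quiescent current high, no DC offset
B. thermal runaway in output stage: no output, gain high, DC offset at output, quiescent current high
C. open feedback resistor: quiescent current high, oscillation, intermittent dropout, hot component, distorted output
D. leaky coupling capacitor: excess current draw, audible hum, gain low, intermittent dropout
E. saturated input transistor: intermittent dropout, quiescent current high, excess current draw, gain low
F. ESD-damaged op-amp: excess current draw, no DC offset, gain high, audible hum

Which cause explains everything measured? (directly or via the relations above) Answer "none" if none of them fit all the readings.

C

Testing each hypothesis:
(A) shorted bypass capacitor — intermittent dropout ✗; oscillation ✓; excess current draw ✓; quiescent current high ✓; gain high ✓
(B) thermal runaway in output stage — does not account for intermittent dropout, oscillation, excess current draw
(C) open feedback resistor — accounts for every observation (excess current draw by oscillation → no DC offset → excess current draw)
(D) leaky coupling capacitor — fails on oscillation, quiescent current high, gain high (predicts gain low, not gain high)
(E) saturated input transistor — fails on oscillation, gain high (predicts gain low, not gain high)
(F) ESD-damaged op-amp — intermittent dropout ✗; oscillation ✗; excess current draw ✓; quiescent current high ✗; gain high ✓
Only (C) is consistent with every observation.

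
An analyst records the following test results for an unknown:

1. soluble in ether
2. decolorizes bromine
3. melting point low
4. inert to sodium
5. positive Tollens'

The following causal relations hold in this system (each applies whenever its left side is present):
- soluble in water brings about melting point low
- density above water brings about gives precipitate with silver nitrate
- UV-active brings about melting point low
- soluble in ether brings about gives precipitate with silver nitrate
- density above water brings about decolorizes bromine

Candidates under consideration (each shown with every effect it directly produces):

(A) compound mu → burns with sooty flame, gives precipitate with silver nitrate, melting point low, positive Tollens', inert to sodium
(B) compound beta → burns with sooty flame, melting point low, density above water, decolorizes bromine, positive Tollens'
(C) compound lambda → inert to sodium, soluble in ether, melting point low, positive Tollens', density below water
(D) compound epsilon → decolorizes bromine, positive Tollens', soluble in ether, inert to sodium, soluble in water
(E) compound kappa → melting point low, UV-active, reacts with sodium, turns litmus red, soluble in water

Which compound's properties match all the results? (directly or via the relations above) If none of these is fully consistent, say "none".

D

For each candidate, compare predicted effects to what was observed:
(A) compound mu — does not account for soluble in ether, decolorizes bromine
(B) compound beta — soluble in ether -; decolorizes bromine +; melting point low +; inert to sodium -; positive Tollens' +
(C) compound lambda — soluble in ether +; decolorizes bromine -; melting point low +; inert to sodium +; positive Tollens' +
(D) compound epsilon — soluble in ether +; decolorizes bromine +; melting point low + (through soluble in water → melting point low); inert to sodium +; positive Tollens' +
(E) compound kappa — fails on soluble in ether, decolorizes bromine, inert to sodium, positive Tollens' (predicts reacts with sodium, not inert to sodium)
Only (D) is consistent with every observation.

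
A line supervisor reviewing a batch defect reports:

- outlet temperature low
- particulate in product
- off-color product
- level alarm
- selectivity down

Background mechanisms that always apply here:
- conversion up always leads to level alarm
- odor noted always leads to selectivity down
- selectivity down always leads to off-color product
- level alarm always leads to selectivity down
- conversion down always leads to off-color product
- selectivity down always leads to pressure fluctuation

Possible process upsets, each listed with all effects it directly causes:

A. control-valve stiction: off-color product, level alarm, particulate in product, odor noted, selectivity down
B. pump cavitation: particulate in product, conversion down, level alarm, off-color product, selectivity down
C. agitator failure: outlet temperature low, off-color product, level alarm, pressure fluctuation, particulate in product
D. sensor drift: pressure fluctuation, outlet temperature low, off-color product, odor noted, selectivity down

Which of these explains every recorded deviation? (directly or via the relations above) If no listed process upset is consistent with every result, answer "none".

Checking each candidate against the observations:
(A) control-valve stiction — does not account for outlet temperature low
(B) pump cavitation — does not account for outlet temperature low
(C) agitator failure — outlet temperature low +; particulate in product +; off-color product +; level alarm +; selectivity down + (via level alarm → selectivity down)
(D) sensor drift — does not account for particulate in product, level alarm
(C) is the only candidate with no mismatches.

C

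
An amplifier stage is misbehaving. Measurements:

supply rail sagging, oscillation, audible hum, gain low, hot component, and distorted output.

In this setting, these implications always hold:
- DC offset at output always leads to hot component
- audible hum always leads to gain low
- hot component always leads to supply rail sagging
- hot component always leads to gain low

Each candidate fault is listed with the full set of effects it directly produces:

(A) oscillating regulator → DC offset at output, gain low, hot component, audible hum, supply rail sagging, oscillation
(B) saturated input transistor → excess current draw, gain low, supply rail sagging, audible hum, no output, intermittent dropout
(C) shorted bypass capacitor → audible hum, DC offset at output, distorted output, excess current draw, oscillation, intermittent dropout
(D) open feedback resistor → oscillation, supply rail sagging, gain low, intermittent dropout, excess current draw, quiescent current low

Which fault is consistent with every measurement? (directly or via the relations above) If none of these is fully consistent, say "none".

For each candidate, compare predicted effects to what was observed:
(A) oscillating regulator — supply rail sagging match; oscillation match; audible hum match; gain low match; hot component match; distorted output miss
(B) saturated input transistor — does not account for oscillation, hot component, distorted output
(C) shorted bypass capacitor — supply rail sagging match (through DC offset at output → hot component → supply rail sagging); oscillation match; audible hum match; gain low match (through audible hum → gain low); hot component match (through DC offset at output → hot component); distorted output match
(D) open feedback resistor — supply rail sagging match; oscillation match; audible hum miss; gain low match; hot component miss; distorted output miss
(C) is the only candidate with no mismatches.

C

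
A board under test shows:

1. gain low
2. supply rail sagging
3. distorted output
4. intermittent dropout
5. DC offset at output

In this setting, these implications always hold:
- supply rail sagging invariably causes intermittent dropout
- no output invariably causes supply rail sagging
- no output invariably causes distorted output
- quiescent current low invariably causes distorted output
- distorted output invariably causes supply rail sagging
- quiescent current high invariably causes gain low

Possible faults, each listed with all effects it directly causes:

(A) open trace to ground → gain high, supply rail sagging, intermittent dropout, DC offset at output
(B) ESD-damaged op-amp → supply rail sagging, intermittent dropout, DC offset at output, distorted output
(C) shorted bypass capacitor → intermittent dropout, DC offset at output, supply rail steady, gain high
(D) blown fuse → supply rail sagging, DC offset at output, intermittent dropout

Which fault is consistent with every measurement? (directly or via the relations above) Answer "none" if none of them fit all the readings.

Testing each hypothesis:
(A) open trace to ground — fails on gain low, distorted output (predicts gain high, not gain low)
(B) ESD-damaged op-amp — does not account for gain low
(C) shorted bypass capacitor — fails on gain low, supply rail sagging, distorted output (predicts gain high, not gain low; predicts supply rail steady, not supply rail sagging)
(D) blown fuse — does not account for gain low, distorted output
No candidate is consistent with all observations.

none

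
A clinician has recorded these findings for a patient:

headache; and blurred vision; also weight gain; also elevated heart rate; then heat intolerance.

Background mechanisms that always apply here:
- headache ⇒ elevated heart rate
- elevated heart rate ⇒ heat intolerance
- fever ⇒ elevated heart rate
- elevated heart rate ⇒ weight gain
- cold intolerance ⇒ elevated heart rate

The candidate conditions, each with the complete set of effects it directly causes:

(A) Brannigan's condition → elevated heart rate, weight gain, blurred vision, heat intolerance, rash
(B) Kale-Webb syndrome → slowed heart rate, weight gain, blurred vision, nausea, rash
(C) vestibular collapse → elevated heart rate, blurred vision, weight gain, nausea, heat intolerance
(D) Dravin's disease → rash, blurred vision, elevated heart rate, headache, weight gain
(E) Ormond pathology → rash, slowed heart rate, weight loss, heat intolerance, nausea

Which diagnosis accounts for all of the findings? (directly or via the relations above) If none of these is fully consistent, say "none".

Checking each candidate against the observations:
(A) Brannigan's condition — headache NO; blurred vision yes; weight gain yes; elevated heart rate yes; heat intolerance yes
(B) Kale-Webb syndrome — headache NO; blurred vision yes; weight gain yes; elevated heart rate NO; heat intolerance NO
(C) vestibular collapse — does not account for headache
(D) Dravin's disease — accounts for every observation (heat intolerance by elevated heart rate → heat intolerance)
(E) Ormond pathology — fails on headache, blurred vision, weight gain, elevated heart rate (predicts weight loss, not weight gain; predicts slowed heart rate, not elevated heart rate)
Only (D) is consistent with every observation.

D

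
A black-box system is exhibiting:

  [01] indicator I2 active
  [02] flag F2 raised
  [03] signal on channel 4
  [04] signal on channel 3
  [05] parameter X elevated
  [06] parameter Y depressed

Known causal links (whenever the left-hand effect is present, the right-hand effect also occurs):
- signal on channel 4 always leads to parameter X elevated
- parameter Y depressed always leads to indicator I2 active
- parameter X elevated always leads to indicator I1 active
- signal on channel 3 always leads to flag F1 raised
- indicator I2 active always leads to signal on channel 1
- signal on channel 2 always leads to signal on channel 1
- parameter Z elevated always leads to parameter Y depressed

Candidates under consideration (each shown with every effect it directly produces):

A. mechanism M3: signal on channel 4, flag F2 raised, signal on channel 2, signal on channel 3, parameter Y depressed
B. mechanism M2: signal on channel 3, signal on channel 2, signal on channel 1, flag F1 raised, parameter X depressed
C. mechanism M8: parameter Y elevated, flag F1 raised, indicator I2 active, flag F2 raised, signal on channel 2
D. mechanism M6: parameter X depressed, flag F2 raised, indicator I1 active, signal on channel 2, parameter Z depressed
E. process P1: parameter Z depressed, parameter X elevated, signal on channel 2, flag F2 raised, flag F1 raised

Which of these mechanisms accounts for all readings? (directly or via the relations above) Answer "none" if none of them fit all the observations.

A

Testing each hypothesis:
(A) mechanism M3 — accounts for every observation (indicator I2 active through parameter Y depressed → indicator I2 active)
(B) mechanism M2 — fails on indicator I2 active, flag F2 raised, signal on channel 4, parameter X elevated, parameter Y depressed (predicts parameter X depressed, not parameter X elevated)
(C) mechanism M8 — indicator I2 active +; flag F2 raised +; signal on channel 4 -; signal on channel 3 -; parameter X elevated -; parameter Y depressed -
(D) mechanism M6 — indicator I2 active -; flag F2 raised +; signal on channel 4 -; signal on channel 3 -; parameter X elevated -; parameter Y depressed -
(E) process P1 — indicator I2 active -; flag F2 raised +; signal on channel 4 -; signal on channel 3 -; parameter X elevated +; parameter Y depressed -
(A) is the only candidate with no mismatches.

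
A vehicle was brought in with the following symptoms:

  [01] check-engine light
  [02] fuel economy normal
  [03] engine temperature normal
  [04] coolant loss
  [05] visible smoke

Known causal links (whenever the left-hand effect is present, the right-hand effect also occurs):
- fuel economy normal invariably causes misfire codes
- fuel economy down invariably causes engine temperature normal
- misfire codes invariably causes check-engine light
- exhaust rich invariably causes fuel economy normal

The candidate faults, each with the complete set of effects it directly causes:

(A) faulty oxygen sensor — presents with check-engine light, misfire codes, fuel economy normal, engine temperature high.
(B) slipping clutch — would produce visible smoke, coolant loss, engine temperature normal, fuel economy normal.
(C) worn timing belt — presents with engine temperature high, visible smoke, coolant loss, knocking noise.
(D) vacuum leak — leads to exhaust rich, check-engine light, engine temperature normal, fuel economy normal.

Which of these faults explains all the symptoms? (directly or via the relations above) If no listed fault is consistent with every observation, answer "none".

For each candidate, compare predicted effects to what was observed:
(A) faulty oxygen sensor — check-engine light yes; fuel economy normal yes; engine temperature normal NO; coolant loss NO; visible smoke NO
(B) slipping clutch — check-engine light yes (through fuel economy normal → misfire codes → check-engine light); fuel economy normal yes; engine temperature normal yes; coolant loss yes; visible smoke yes
(C) worn timing belt — fails on check-engine light, fuel economy normal, engine temperature normal (predicts engine temperature high, not engine temperature normal)
(D) vacuum leak — does not account for coolant loss, visible smoke
Only (B) is consistent with every observation.

B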